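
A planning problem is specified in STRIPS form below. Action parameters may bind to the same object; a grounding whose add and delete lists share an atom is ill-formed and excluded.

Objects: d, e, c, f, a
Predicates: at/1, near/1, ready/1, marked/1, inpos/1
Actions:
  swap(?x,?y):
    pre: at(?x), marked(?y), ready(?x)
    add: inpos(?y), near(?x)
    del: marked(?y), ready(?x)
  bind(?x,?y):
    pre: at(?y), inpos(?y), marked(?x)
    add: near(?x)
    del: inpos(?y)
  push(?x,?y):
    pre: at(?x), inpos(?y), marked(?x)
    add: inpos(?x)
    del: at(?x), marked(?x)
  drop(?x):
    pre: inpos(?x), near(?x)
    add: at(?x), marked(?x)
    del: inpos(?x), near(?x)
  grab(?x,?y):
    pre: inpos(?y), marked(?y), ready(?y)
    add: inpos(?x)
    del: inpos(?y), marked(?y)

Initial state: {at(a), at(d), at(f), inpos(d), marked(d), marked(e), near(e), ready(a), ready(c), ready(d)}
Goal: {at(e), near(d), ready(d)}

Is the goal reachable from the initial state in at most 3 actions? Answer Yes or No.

Yes

1. swap(a,e)  →  {at(a), at(d), at(f), inpos(d), inpos(e), marked(d), near(a), near(e), ready(c), ready(d)}
2. bind(d,d)  →  {at(a), at(d), at(f), inpos(e), marked(d), near(a), near(d), near(e), ready(c), ready(d)}
3. drop(e)  →  {at(a), at(d), at(e), at(f), marked(d), marked(e), near(a), near(d), ready(c), ready(d)}
optimal plan length = 3; 3 ≤ 3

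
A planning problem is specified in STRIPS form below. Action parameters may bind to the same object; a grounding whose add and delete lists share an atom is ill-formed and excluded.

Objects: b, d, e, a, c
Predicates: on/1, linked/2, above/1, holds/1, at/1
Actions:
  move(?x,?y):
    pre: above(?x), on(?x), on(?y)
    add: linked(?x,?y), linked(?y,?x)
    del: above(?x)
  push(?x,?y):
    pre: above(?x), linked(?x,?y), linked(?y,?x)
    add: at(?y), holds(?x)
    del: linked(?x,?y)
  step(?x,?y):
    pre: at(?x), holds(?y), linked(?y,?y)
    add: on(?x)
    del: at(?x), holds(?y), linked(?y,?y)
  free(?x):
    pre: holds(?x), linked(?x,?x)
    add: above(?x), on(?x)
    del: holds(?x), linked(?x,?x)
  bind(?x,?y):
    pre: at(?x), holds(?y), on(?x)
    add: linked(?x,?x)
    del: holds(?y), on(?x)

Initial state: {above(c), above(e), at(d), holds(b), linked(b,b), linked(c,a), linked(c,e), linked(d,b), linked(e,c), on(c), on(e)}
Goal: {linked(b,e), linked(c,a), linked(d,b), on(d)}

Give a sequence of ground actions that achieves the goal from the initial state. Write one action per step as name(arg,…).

push(e,c); move(e,e); step(d,e); free(b); move(b,e)

1. push(e,c)  →  {above(c), above(e), at(c), at(d), holds(b), holds(e), linked(b,b), linked(c,a), linked(c,e), linked(d,b), on(c), on(e)}
2. move(e,e)  →  {above(c), at(c), at(d), holds(b), holds(e), linked(b,b), linked(c,a), linked(c,e), linked(d,b), linked(e,e), on(c), on(e)}
3. step(d,e)  →  {above(c), at(c), holds(b), linked(b,b), linked(c,a), linked(c,e), linked(d,b), on(c), on(d), on(e)}
4. free(b)  →  {above(b), above(c), at(c), linked(c,a), linked(c,e), linked(d,b), on(b), on(c), on(d), on(e)}
5. move(b,e)  →  {above(c), at(c), linked(b,e), linked(c,a), linked(c,e), linked(d,b), linked(e,b), on(b), on(c), on(d), on(e)}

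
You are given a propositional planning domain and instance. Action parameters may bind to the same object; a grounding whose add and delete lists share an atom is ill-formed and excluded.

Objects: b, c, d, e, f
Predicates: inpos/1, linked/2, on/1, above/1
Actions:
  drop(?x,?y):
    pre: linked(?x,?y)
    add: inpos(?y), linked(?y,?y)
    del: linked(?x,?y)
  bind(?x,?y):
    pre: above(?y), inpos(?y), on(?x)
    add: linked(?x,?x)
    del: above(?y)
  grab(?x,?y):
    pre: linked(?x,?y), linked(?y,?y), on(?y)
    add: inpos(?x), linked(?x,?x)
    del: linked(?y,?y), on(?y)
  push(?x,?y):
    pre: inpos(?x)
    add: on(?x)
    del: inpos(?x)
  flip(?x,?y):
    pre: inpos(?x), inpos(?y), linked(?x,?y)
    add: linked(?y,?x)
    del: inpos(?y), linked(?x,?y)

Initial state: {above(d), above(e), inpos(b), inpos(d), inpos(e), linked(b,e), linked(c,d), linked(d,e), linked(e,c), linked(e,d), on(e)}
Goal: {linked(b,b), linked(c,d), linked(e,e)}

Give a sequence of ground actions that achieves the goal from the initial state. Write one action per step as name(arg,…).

drop(b,e); push(b,b); bind(b,d)

1. drop(b,e)  →  {above(d), above(e), inpos(b), inpos(d), inpos(e), linked(c,d), linked(d,e), linked(e,c), linked(e,d), linked(e,e), on(e)}
2. push(b,b)  →  {above(d), above(e), inpos(d), inpos(e), linked(c,d), linked(d,e), linked(e,c), linked(e,d), linked(e,e), on(b), on(e)}
3. bind(b,d)  →  {above(e), inpos(d), inpos(e), linked(b,b), linked(c,d), linked(d,e), linked(e,c), linked(e,d), linked(e,e), on(b), on(e)}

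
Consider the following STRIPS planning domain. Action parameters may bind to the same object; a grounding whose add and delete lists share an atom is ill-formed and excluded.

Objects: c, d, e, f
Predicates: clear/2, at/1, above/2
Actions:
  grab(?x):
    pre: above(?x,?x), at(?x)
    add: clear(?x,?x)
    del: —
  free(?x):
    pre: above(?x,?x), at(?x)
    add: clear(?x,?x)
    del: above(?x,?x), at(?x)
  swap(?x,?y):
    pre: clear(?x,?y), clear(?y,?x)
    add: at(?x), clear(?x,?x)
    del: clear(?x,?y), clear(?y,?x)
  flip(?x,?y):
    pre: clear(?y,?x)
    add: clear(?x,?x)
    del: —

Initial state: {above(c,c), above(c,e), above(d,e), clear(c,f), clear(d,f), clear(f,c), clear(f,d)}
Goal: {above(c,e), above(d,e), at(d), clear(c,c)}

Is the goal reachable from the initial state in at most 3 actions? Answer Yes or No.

1. swap(c,f)  →  {above(c,c), above(c,e), above(d,e), at(c), clear(c,c), clear(d,f), clear(f,d)}
2. swap(d,f)  →  {above(c,c), above(c,e), above(d,e), at(c), at(d), clear(c,c), clear(d,d)}
optimal plan length = 2; 2 ≤ 3

Yes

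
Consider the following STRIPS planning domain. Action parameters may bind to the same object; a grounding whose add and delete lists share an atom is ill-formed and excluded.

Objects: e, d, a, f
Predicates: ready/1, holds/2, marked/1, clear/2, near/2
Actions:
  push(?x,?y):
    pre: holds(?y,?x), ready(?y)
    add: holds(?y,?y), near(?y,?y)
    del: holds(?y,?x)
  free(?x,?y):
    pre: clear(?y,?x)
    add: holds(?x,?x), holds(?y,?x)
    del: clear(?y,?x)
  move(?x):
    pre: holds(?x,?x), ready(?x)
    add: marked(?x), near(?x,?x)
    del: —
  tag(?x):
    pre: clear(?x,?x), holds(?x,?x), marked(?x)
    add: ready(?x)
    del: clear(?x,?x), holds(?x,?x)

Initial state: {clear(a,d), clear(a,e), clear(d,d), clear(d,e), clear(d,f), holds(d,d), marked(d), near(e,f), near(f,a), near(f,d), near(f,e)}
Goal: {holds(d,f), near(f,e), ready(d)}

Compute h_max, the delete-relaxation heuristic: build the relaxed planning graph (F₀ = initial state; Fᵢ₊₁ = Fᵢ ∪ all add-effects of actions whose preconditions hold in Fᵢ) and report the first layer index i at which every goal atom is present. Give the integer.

F0 = init (11 atoms)
F1 = F0 ∪ {holds(a,d), holds(a,e), holds(d,e), holds(d,f), holds(e,e), holds(f,f), ready(d)}  (18 atoms)
goal ⊆ F1  ⇒  h_max = 1

1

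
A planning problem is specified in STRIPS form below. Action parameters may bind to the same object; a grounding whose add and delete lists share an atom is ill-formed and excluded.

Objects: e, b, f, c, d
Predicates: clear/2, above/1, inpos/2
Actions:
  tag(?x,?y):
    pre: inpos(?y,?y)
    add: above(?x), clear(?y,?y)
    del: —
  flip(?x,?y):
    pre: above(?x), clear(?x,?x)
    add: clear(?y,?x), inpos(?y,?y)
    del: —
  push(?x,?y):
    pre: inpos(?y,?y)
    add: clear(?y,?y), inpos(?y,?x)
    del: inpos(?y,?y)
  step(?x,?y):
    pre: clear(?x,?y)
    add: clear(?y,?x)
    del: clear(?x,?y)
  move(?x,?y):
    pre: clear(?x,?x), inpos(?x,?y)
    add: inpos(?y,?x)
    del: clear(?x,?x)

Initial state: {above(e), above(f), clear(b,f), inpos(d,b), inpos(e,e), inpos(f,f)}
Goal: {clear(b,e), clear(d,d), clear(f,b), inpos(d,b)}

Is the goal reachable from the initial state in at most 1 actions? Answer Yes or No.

No

1. tag(e,e)  →  {above(e), above(f), clear(b,f), clear(e,e), inpos(d,b), inpos(e,e), inpos(f,f)}
2. flip(e,b)  →  {above(e), above(f), clear(b,e), clear(b,f), clear(e,e), inpos(b,b), inpos(d,b), inpos(e,e), inpos(f,f)}
3. flip(e,d)  →  {above(e), above(f), clear(b,e), clear(b,f), clear(d,e), clear(e,e), inpos(b,b), inpos(d,b), inpos(d,d), inpos(e,e), inpos(f,f)}
4. tag(e,d)  →  {above(e), above(f), clear(b,e), clear(b,f), clear(d,d), clear(d,e), clear(e,e), inpos(b,b), inpos(d,b), inpos(d,d), inpos(e,e), inpos(f,f)}
5. step(b,f)  →  {above(e), above(f), clear(b,e), clear(d,d), clear(d,e), clear(e,e), clear(f,b), inpos(b,b), inpos(d,b), inpos(d,d), inpos(e,e), inpos(f,f)}
optimal plan length = 5; 5 > 1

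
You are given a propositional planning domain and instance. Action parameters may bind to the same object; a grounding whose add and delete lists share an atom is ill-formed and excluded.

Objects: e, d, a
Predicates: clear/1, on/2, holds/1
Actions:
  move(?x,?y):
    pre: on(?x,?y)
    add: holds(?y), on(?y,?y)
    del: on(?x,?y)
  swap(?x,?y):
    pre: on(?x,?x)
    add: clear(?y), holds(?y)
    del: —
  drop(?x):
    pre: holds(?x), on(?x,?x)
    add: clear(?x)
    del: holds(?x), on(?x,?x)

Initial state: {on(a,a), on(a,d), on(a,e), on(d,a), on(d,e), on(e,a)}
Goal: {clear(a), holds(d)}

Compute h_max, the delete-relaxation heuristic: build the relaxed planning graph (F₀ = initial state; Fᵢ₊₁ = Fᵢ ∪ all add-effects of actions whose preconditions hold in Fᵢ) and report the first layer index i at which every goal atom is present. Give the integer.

F0 = init (6 atoms)
F1 = F0 ∪ {clear(a), clear(d), clear(e), holds(a), holds(d), holds(e), on(d,d), on(e,e)}  (14 atoms)
goal ⊆ F1  ⇒  h_max = 1

1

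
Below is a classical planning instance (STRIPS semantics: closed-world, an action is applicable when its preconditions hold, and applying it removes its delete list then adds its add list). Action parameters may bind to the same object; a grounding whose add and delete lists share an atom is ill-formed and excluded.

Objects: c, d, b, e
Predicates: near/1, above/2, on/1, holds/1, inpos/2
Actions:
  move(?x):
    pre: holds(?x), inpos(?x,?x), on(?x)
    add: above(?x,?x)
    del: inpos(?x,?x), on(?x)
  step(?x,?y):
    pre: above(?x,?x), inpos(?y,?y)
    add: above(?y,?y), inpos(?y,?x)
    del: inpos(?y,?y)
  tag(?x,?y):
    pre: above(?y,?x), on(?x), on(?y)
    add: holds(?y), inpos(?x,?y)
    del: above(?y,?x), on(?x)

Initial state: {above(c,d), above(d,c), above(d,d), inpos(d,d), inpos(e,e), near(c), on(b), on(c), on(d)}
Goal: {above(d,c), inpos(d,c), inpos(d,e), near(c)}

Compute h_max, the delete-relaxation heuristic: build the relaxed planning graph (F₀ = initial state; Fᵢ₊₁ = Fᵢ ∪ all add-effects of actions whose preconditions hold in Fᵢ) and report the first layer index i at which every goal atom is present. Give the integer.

2

F0 = init (9 atoms)
F1 = F0 ∪ {above(e,e), holds(c), holds(d), inpos(c,d), inpos(d,c), inpos(e,d)}  (15 atoms)
F2 = F1 ∪ {inpos(d,e)}  (16 atoms)
goal ⊆ F2  ⇒  h_max = 2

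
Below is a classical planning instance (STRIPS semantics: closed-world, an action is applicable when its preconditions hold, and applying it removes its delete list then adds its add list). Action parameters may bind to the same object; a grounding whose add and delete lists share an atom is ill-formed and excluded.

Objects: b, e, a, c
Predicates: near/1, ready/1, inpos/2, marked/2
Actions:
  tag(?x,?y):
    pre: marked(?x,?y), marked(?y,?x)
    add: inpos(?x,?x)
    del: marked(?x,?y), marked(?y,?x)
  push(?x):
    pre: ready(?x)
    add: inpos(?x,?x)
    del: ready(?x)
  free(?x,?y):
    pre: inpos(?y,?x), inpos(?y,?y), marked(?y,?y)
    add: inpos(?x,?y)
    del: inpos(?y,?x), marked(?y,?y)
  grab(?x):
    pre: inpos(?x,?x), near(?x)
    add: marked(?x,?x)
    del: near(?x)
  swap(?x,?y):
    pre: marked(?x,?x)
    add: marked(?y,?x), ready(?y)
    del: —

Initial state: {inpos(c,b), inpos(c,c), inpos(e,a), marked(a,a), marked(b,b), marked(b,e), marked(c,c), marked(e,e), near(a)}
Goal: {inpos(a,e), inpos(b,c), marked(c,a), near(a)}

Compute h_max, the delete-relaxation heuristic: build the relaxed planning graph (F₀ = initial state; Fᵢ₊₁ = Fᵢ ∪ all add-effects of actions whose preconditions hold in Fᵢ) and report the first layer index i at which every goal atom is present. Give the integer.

2

F0 = init (9 atoms)
F1 = F0 ∪ {inpos(a,a), inpos(b,b), inpos(b,c), inpos(e,e), marked(a,b), marked(a,c), marked(a,e), marked(b,a), marked(b,c), marked(c,a), marked(c,b), marked(c,e), marked(e,a), marked(e,b), marked(e,c), ready(a), ready(b), ready(c), ready(e)}  (28 atoms)
F2 = F1 ∪ {inpos(a,e)}  (29 atoms)
goal ⊆ F2  ⇒  h_max = 2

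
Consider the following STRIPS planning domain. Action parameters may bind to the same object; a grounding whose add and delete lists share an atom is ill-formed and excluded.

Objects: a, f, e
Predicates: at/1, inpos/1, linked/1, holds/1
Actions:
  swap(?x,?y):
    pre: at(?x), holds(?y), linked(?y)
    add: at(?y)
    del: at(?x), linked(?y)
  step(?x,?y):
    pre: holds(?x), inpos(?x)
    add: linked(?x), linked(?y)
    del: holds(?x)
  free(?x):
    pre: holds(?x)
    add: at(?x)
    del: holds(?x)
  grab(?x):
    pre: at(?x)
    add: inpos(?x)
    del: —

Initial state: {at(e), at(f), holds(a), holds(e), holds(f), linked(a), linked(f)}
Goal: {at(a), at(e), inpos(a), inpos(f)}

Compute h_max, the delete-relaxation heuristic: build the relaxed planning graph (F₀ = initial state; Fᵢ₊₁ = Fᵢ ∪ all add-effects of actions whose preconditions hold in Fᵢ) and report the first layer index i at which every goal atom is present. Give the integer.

2

F0 = init (7 atoms)
F1 = F0 ∪ {at(a), inpos(e), inpos(f)}  (10 atoms)
F2 = F1 ∪ {inpos(a), linked(e)}  (12 atoms)
goal ⊆ F2  ⇒  h_max = 2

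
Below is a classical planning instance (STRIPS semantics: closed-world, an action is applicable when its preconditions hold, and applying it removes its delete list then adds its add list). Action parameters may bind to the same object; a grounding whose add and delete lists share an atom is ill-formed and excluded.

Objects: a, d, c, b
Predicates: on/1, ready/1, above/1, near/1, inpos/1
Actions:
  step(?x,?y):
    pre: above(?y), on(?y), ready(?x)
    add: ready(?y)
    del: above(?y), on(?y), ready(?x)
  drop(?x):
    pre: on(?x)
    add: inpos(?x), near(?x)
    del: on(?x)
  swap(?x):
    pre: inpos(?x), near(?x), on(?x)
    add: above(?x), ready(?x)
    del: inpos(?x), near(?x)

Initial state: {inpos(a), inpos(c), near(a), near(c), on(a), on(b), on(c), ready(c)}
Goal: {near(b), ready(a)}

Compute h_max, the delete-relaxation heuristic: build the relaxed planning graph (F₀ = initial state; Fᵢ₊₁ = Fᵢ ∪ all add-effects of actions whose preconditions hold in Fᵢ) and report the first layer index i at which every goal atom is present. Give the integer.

1

F0 = init (8 atoms)
F1 = F0 ∪ {above(a), above(c), inpos(b), near(b), ready(a)}  (13 atoms)
goal ⊆ F1  ⇒  h_max = 1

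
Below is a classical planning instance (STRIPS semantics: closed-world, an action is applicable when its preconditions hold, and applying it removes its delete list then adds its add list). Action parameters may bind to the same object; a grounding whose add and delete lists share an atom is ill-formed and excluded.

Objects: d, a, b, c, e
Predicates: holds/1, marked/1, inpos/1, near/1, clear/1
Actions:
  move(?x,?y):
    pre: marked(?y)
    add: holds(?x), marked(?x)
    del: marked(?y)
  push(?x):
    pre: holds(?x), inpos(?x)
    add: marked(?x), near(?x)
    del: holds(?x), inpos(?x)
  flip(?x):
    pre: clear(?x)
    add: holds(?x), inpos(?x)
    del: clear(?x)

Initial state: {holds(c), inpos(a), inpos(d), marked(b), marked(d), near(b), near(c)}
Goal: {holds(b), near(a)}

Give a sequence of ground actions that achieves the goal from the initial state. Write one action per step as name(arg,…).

1. move(a,d)  →  {holds(a), holds(c), inpos(a), inpos(d), marked(a), marked(b), near(b), near(c)}
2. move(b,a)  →  {holds(a), holds(b), holds(c), inpos(a), inpos(d), marked(b), near(b), near(c)}
3. push(a)  →  {holds(b), holds(c), inpos(d), marked(a), marked(b), near(a), near(b), near(c)}

move(a,d); move(b,a); push(a)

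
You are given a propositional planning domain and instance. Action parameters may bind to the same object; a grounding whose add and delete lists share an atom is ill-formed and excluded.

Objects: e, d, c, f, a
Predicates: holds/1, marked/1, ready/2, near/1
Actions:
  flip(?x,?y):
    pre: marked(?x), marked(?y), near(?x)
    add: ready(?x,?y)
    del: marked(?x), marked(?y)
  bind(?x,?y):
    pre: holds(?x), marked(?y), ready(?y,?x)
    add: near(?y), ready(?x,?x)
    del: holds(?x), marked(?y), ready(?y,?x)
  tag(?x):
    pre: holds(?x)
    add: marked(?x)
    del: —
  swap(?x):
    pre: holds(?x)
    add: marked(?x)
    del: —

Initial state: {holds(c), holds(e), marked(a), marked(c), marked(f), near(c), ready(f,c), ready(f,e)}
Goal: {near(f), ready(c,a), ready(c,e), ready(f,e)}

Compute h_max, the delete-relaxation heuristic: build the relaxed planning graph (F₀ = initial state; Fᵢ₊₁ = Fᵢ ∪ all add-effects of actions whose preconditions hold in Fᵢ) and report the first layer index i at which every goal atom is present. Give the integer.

2

F0 = init (8 atoms)
F1 = F0 ∪ {marked(e), near(f), ready(c,a), ready(c,c), ready(c,f), ready(e,e)}  (14 atoms)
F2 = F1 ∪ {ready(c,e), ready(f,a), ready(f,f)}  (17 atoms)
goal ⊆ F2  ⇒  h_max = 2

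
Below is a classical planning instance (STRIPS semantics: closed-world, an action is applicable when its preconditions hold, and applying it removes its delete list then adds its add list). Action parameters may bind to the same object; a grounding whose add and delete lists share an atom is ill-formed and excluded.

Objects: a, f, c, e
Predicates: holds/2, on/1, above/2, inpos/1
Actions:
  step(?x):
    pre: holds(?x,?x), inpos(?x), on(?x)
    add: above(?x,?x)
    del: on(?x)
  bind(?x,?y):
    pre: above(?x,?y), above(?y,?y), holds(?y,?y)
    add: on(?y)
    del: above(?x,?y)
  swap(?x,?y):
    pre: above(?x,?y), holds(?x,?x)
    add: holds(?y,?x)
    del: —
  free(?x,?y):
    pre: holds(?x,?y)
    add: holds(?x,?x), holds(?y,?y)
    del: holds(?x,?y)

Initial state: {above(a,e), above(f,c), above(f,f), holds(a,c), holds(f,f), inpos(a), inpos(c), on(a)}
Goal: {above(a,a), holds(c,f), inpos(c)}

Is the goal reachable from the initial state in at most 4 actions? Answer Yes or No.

1. swap(f,c)  →  {above(a,e), above(f,c), above(f,f), holds(a,c), holds(c,f), holds(f,f), inpos(a), inpos(c), on(a)}
2. free(a,c)  →  {above(a,e), above(f,c), above(f,f), holds(a,a), holds(c,c), holds(c,f), holds(f,f), inpos(a), inpos(c), on(a)}
3. step(a)  →  {above(a,a), above(a,e), above(f,c), above(f,f), holds(a,a), holds(c,c), holds(c,f), holds(f,f), inpos(a), inpos(c)}
optimal plan length = 3; 3 ≤ 4

Yes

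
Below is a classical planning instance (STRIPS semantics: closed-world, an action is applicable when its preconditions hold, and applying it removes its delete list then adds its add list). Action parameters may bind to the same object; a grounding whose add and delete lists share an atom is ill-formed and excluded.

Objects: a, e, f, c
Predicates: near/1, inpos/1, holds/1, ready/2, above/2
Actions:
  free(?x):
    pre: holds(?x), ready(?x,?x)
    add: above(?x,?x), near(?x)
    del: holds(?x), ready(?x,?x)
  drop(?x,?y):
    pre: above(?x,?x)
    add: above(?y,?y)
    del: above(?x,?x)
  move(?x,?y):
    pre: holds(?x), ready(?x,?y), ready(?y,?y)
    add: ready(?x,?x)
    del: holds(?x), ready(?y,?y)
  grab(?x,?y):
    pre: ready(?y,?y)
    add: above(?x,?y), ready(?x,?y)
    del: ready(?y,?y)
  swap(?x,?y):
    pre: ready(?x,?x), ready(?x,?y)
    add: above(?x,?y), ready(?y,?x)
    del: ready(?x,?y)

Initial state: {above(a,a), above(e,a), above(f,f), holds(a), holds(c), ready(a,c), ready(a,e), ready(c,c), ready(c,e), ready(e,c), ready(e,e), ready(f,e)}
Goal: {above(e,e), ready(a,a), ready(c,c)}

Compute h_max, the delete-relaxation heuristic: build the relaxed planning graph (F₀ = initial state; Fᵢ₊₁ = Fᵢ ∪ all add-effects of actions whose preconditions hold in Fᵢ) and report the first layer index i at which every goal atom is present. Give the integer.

1

F0 = init (12 atoms)
F1 = F0 ∪ {above(a,c), above(a,e), above(c,c), above(c,e), above(e,c), above(e,e), above(f,c), above(f,e), near(c), ready(a,a), ready(f,c)}  (23 atoms)
goal ⊆ F1  ⇒  h_max = 1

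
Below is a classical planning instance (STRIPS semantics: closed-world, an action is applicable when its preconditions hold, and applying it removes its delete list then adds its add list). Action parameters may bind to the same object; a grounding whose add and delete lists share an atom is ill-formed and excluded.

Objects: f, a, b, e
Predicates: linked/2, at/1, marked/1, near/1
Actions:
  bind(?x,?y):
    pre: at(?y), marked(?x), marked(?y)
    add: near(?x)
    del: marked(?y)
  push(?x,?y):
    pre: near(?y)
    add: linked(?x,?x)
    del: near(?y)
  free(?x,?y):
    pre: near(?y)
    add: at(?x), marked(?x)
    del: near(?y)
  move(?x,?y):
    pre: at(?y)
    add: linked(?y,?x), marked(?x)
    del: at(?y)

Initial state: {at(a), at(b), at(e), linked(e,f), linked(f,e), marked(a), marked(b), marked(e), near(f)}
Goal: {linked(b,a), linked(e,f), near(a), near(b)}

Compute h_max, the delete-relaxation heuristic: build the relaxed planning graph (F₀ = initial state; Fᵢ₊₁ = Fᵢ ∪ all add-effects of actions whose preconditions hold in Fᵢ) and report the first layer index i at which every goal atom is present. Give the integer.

1

F0 = init (9 atoms)
F1 = F0 ∪ {at(f), linked(a,a), linked(a,b), linked(a,e), linked(a,f), linked(b,a), linked(b,b), linked(b,e), linked(b,f), linked(e,a), linked(e,b), linked(e,e), linked(f,f), marked(f), near(a), near(b), near(e)}  (26 atoms)
goal ⊆ F1  ⇒  h_max = 1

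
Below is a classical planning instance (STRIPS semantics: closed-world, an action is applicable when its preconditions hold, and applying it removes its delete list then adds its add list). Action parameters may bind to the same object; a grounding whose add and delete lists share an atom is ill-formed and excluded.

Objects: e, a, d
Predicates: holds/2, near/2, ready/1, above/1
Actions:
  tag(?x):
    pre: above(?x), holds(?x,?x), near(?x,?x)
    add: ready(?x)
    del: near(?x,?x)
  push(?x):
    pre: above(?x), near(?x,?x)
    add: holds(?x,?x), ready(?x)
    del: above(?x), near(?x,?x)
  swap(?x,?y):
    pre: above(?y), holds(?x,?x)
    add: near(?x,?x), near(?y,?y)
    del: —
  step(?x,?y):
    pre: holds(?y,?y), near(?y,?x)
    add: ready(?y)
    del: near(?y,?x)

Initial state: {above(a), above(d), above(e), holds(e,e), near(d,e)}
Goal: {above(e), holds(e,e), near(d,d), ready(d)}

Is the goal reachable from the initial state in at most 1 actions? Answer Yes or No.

No

1. swap(e,d)  →  {above(a), above(d), above(e), holds(e,e), near(d,d), near(d,e), near(e,e)}
2. push(d)  →  {above(a), above(e), holds(d,d), holds(e,e), near(d,e), near(e,e), ready(d)}
3. swap(d,e)  →  {above(a), above(e), holds(d,d), holds(e,e), near(d,d), near(d,e), near(e,e), ready(d)}
optimal plan length = 3; 3 > 1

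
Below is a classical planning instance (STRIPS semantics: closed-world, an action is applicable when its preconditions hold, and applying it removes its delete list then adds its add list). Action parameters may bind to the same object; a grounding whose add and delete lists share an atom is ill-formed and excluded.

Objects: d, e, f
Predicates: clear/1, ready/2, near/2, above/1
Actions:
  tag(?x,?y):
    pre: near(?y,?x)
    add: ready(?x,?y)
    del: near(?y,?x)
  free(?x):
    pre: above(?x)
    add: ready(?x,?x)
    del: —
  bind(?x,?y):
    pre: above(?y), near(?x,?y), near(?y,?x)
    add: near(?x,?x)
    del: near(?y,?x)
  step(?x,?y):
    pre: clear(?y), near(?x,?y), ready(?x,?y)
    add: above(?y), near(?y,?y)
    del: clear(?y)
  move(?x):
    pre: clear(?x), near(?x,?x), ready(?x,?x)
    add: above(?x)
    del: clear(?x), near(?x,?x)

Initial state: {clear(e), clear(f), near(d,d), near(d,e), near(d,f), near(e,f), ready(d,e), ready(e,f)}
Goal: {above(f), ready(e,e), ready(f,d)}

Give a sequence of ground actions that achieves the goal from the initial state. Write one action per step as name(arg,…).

tag(f,d); step(d,e); tag(e,e); step(e,f)

1. tag(f,d)  →  {clear(e), clear(f), near(d,d), near(d,e), near(e,f), ready(d,e), ready(e,f), ready(f,d)}
2. step(d,e)  →  {above(e), clear(f), near(d,d), near(d,e), near(e,e), near(e,f), ready(d,e), ready(e,f), ready(f,d)}
3. tag(e,e)  →  {above(e), clear(f), near(d,d), near(d,e), near(e,f), ready(d,e), ready(e,e), ready(e,f), ready(f,d)}
4. step(e,f)  →  {above(e), above(f), near(d,d), near(d,e), near(e,f), near(f,f), ready(d,e), ready(e,e), ready(e,f), ready(f,d)}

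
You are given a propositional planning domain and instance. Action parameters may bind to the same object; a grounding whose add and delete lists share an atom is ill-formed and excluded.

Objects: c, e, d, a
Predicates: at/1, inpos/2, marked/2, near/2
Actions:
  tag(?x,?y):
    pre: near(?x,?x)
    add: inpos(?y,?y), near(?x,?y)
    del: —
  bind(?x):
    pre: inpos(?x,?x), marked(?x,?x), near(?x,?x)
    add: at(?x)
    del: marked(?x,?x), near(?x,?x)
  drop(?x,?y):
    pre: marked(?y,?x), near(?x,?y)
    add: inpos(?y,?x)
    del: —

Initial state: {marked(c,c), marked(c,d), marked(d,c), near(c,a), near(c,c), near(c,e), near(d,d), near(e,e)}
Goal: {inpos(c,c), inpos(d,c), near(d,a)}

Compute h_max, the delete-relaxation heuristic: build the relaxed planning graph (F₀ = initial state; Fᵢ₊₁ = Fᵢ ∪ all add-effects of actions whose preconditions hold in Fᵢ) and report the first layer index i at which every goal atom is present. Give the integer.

2

F0 = init (8 atoms)
F1 = F0 ∪ {inpos(a,a), inpos(c,c), inpos(d,d), inpos(e,e), near(c,d), near(d,a), near(d,c), near(d,e), near(e,a), near(e,c), near(e,d)}  (19 atoms)
F2 = F1 ∪ {at(c), inpos(c,d), inpos(d,c)}  (22 atoms)
goal ⊆ F2  ⇒  h_max = 2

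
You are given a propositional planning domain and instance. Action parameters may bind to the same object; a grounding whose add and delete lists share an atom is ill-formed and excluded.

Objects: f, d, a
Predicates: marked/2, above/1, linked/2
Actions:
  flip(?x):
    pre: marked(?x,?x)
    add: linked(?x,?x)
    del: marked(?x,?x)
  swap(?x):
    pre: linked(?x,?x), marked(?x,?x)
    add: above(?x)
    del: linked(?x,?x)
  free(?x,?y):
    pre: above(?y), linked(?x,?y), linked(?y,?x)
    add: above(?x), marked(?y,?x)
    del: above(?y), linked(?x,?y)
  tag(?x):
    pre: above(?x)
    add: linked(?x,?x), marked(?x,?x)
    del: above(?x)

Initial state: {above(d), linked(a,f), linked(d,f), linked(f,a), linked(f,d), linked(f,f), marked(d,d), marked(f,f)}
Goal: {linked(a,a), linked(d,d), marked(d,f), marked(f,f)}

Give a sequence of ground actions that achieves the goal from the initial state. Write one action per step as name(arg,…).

flip(d); free(f,d); free(a,f); tag(a)

1. flip(d)  →  {above(d), linked(a,f), linked(d,d), linked(d,f), linked(f,a), linked(f,d), linked(f,f), marked(f,f)}
2. free(f,d)  →  {above(f), linked(a,f), linked(d,d), linked(d,f), linked(f,a), linked(f,f), marked(d,f), marked(f,f)}
3. free(a,f)  →  {above(a), linked(d,d), linked(d,f), linked(f,a), linked(f,f), marked(d,f), marked(f,a), marked(f,f)}
4. tag(a)  →  {linked(a,a), linked(d,d), linked(d,f), linked(f,a), linked(f,f), marked(a,a), marked(d,f), marked(f,a), marked(f,f)}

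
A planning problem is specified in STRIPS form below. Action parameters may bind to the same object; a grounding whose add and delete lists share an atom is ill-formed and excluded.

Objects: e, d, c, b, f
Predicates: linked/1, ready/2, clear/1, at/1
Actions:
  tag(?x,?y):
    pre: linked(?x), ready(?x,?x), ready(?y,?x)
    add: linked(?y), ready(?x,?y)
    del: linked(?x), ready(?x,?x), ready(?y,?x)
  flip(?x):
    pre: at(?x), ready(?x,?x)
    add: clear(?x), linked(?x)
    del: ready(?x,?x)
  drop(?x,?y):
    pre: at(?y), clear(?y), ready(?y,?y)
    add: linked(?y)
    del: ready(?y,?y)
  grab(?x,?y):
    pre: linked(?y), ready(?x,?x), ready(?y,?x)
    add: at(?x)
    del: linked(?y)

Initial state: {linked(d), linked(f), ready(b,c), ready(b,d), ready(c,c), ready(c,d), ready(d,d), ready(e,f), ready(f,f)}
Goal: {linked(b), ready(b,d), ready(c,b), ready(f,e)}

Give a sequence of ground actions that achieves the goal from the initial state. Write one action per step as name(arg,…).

tag(d,c); tag(c,b); tag(f,e)

1. tag(d,c)  →  {linked(c), linked(f), ready(b,c), ready(b,d), ready(c,c), ready(d,c), ready(e,f), ready(f,f)}
2. tag(c,b)  →  {linked(b), linked(f), ready(b,d), ready(c,b), ready(d,c), ready(e,f), ready(f,f)}
3. tag(f,e)  →  {linked(b), linked(e), ready(b,d), ready(c,b), ready(d,c), ready(f,e)}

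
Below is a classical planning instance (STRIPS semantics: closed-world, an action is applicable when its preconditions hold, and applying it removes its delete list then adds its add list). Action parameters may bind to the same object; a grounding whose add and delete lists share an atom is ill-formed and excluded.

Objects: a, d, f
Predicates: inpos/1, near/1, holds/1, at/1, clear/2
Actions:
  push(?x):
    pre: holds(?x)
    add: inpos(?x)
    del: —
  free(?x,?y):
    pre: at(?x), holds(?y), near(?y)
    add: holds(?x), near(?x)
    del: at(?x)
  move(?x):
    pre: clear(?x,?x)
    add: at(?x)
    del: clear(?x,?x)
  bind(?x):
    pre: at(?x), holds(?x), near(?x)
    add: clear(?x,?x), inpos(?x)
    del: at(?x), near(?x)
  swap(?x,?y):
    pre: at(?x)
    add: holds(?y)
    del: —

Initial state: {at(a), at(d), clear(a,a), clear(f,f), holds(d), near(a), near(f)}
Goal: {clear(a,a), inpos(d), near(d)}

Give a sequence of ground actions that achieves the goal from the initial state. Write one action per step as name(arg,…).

1. push(d)  →  {at(a), at(d), clear(a,a), clear(f,f), holds(d), inpos(d), near(a), near(f)}
2. swap(a,a)  →  {at(a), at(d), clear(a,a), clear(f,f), holds(a), holds(d), inpos(d), near(a), near(f)}
3. free(d,a)  →  {at(a), clear(a,a), clear(f,f), holds(a), holds(d), inpos(d), near(a), near(d), near(f)}

push(d); swap(a,a); free(d,a)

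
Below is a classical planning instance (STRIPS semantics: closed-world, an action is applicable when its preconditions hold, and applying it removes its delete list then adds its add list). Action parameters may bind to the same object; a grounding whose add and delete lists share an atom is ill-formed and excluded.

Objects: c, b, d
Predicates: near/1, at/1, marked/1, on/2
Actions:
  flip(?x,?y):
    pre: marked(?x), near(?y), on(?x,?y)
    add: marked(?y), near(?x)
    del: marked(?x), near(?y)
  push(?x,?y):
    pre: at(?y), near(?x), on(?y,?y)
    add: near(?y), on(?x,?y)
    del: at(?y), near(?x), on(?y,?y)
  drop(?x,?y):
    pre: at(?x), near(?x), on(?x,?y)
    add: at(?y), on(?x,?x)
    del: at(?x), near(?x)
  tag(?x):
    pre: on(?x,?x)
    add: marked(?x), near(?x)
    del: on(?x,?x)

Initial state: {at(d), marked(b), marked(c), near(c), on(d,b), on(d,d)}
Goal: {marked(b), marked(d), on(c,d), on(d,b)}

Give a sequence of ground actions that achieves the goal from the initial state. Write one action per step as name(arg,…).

1. push(c,d)  →  {marked(b), marked(c), near(d), on(c,d), on(d,b)}
2. flip(c,d)  →  {marked(b), marked(d), near(c), on(c,d), on(d,b)}

push(c,d); flip(c,d)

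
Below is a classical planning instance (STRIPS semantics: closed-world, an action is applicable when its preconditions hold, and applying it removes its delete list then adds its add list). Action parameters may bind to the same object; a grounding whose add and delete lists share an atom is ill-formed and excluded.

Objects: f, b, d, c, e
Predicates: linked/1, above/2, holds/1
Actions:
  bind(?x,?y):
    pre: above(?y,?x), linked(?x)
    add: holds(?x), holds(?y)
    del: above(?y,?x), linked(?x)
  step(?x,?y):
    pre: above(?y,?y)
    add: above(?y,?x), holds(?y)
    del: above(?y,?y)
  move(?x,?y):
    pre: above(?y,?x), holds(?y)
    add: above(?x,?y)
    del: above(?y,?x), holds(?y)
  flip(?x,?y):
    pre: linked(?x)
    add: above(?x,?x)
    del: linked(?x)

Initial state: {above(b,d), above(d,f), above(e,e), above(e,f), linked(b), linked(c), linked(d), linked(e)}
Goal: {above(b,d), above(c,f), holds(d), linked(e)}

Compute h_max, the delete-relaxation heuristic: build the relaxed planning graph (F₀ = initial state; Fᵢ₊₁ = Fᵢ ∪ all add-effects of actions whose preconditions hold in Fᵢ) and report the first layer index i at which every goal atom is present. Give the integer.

2

F0 = init (8 atoms)
F1 = F0 ∪ {above(b,b), above(c,c), above(d,d), above(e,b), above(e,c), above(e,d), holds(b), holds(d), holds(e)}  (17 atoms)
F2 = F1 ∪ {above(b,c), above(b,e), above(b,f), above(c,b), above(c,d), above(c,e), above(c,f), above(d,b), above(d,c), above(d,e), above(f,d), above(f,e), holds(c)}  (30 atoms)
goal ⊆ F2  ⇒  h_max = 2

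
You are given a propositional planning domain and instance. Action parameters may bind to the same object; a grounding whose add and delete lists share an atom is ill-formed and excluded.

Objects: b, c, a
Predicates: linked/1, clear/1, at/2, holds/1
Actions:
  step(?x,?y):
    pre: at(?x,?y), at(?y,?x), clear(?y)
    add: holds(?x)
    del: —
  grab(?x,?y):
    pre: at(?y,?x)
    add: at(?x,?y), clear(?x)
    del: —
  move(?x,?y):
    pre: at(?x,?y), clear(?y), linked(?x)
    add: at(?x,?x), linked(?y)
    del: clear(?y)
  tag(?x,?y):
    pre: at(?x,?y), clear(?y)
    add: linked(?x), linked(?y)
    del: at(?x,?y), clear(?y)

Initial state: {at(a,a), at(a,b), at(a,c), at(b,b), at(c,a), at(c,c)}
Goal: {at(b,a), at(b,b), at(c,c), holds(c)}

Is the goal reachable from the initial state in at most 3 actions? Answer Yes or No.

Yes

1. grab(b,a)  →  {at(a,a), at(a,b), at(a,c), at(b,a), at(b,b), at(c,a), at(c,c), clear(b)}
2. grab(c,c)  →  {at(a,a), at(a,b), at(a,c), at(b,a), at(b,b), at(c,a), at(c,c), clear(b), clear(c)}
3. step(c,c)  →  {at(a,a), at(a,b), at(a,c), at(b,a), at(b,b), at(c,a), at(c,c), clear(b), clear(c), holds(c)}
optimal plan length = 3; 3 ≤ 3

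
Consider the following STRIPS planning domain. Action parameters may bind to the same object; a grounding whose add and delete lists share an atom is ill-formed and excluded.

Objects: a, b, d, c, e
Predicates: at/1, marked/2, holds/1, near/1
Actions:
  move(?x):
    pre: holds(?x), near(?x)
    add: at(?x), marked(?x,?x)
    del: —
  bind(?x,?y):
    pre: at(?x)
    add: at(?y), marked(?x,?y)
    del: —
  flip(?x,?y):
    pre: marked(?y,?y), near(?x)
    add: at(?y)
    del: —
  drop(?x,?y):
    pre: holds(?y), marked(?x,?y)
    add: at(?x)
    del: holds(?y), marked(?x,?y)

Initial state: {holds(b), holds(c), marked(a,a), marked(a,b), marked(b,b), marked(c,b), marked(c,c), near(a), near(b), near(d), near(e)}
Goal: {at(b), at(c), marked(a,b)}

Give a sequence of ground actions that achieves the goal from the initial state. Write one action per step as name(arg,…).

move(b); bind(b,c)

1. move(b)  →  {at(b), holds(b), holds(c), marked(a,a), marked(a,b), marked(b,b), marked(c,b), marked(c,c), near(a), near(b), near(d), near(e)}
2. bind(b,c)  →  {at(b), at(c), holds(b), holds(c), marked(a,a), marked(a,b), marked(b,b), marked(b,c), marked(c,b), marked(c,c), near(a), near(b), near(d), near(e)}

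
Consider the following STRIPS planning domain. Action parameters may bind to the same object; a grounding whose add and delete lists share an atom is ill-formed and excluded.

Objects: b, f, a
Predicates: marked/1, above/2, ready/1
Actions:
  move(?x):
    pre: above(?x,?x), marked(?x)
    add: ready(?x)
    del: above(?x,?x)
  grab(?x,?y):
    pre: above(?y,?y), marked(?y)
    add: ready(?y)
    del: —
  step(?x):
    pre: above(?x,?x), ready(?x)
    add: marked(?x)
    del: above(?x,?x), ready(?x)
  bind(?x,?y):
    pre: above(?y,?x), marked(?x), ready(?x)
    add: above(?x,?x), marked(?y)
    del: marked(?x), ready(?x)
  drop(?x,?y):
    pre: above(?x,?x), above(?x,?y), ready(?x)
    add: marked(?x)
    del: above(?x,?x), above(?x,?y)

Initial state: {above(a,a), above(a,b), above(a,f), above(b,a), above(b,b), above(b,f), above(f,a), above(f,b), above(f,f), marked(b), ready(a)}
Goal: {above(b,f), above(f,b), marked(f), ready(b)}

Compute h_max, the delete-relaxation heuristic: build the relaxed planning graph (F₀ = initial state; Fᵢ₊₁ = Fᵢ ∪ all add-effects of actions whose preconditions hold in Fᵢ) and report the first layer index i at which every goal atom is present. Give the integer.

F0 = init (11 atoms)
F1 = F0 ∪ {marked(a), ready(b)}  (13 atoms)
F2 = F1 ∪ {marked(f)}  (14 atoms)
goal ⊆ F2  ⇒  h_max = 2

2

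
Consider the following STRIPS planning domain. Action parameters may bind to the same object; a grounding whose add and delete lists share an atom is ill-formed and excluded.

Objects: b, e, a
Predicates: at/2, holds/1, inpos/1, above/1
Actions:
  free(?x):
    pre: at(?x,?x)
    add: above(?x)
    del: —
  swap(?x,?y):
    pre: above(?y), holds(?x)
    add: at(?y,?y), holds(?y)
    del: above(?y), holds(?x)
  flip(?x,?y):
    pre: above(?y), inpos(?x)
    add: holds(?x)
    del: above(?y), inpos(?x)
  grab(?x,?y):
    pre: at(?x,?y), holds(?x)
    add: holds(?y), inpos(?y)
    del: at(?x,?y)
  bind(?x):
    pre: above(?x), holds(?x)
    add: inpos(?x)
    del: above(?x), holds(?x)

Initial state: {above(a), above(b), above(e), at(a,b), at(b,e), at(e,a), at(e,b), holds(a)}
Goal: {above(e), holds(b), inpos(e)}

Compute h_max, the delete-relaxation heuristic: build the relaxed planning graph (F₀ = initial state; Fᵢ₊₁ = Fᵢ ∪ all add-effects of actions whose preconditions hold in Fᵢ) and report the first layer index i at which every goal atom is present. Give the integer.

F0 = init (8 atoms)
F1 = F0 ∪ {at(b,b), at(e,e), holds(b), holds(e), inpos(a), inpos(b)}  (14 atoms)
F2 = F1 ∪ {at(a,a), inpos(e)}  (16 atoms)
goal ⊆ F2  ⇒  h_max = 2

2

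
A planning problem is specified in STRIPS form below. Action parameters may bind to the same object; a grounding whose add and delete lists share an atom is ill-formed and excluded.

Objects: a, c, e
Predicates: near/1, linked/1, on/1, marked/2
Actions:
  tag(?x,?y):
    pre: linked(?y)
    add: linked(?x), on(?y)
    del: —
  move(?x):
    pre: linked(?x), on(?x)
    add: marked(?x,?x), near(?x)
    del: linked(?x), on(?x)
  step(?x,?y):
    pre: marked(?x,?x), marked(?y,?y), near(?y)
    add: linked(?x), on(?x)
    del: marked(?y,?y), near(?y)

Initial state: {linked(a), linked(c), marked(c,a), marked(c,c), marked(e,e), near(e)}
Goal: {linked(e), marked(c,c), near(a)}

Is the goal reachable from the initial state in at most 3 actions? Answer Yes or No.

Yes

1. tag(e,a)  →  {linked(a), linked(c), linked(e), marked(c,a), marked(c,c), marked(e,e), near(e), on(a)}
2. move(a)  →  {linked(c), linked(e), marked(a,a), marked(c,a), marked(c,c), marked(e,e), near(a), near(e)}
optimal plan length = 2; 2 ≤ 3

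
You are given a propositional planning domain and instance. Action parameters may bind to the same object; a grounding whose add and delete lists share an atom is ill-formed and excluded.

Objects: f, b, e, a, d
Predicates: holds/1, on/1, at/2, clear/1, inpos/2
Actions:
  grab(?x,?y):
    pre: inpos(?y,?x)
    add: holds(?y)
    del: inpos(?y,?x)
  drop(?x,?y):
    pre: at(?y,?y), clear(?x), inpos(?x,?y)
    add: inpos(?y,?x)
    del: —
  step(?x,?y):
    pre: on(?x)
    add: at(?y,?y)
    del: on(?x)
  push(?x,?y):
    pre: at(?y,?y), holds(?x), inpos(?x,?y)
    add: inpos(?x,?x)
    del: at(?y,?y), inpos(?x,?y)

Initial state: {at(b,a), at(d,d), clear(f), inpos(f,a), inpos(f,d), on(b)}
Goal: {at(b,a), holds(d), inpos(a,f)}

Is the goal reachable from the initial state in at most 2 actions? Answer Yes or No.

No

1. drop(f,d)  →  {at(b,a), at(d,d), clear(f), inpos(d,f), inpos(f,a), inpos(f,d), on(b)}
2. grab(f,d)  →  {at(b,a), at(d,d), clear(f), holds(d), inpos(f,a), inpos(f,d), on(b)}
3. step(b,a)  →  {at(a,a), at(b,a), at(d,d), clear(f), holds(d), inpos(f,a), inpos(f,d)}
4. drop(f,a)  →  {at(a,a), at(b,a), at(d,d), clear(f), holds(d), inpos(a,f), inpos(f,a), inpos(f,d)}
optimal plan length = 4; 4 > 2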